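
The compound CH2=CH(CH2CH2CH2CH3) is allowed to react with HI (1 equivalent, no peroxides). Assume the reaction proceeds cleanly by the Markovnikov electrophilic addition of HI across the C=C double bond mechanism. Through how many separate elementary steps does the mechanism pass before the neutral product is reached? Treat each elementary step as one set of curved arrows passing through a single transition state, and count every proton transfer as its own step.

Step 1: Electrophilic addition begins with the π(C=C) electrons forming a bond to the proton of HI. Following Markovnikov's rule, the resulting cation is secondary. The H–I bond breaks heterolytically, releasing I⁻.
(No 1,2-shift: no single shift to an adjacent carbon would give a more stable cation.)
Step 2: I⁻ captures the cation: a lone pair on I⁻ fills the empty p orbital, producing the alkyl halide product.
Total: 2 elementary steps.

2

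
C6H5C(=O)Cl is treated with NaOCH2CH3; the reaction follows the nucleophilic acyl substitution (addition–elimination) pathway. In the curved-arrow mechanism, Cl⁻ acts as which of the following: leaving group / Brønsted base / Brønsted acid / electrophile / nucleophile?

leaving group

Step 2: Elimination step: re-formation of the carbonyl π bond drives out Cl⁻, giving the new acyl compound.
Cl⁻ departs with both electrons of the breaking σ-bond — that is the definition of a leaving group.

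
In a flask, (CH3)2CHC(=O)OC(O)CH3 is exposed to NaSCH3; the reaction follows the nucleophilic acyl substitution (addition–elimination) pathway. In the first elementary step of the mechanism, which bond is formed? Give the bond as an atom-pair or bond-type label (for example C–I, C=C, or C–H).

C–S

Step 1: Nucleophilic addition of CH3S⁻ to the acyl carbon breaks the π(C=O) bond and yields a tetrahedral, anionic intermediate.
The bond formed in this step is the C–S bond.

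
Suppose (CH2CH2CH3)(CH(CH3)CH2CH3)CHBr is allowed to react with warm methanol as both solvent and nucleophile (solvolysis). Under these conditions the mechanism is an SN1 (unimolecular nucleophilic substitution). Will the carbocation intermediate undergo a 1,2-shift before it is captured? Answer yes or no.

The first-formed carbocation is secondary.
The adjacent sec-butyl carbon already bears 2 other carbon substituents and has a hydrogen to migrate; after a 1,2-hydride shift from that carbon the positive charge sits on a tertiary centre.
Tertiary is more stable than secondary, so the shift occurs.

yes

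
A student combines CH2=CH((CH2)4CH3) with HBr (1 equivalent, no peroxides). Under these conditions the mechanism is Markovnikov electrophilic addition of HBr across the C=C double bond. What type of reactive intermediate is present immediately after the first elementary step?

Step 1: Electrophilic addition begins with the π(C=C) electrons forming a bond to the proton of HBr. Following Markovnikov's rule, the resulting cation is secondary. The H–Br bond breaks heterolytically, releasing Br⁻.
After step 1 the species present is a secondary carbocation.

secondary carbocation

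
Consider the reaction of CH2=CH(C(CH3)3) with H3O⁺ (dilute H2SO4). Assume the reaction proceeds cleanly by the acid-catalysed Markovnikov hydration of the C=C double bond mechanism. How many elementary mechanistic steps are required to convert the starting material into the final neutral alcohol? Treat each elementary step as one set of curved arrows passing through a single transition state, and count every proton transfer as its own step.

Step 1: The π electrons of the C=C bond attack a proton of H3O⁺; Markovnikov addition places the new C–H on the less-substituted alkene carbon, so the positive charge ends up on the more-substituted carbon — a secondary carbocation. H2O is released.
Step 2: A 1,2-methyl shift from the adjacent tert-butyl carbon moves the positive charge from the secondary centre to an adjacent carbon, generating a more stable tertiary carbocation.
Step 3: Nucleophilic capture of the cation by H2O produces the protonated alcohol (an oxonium ion).
Step 4: Proton transfer from the O–H of the oxonium ion to H2O completes the catalytic cycle and yields the alcohol.
Total: 4 elementary steps.

4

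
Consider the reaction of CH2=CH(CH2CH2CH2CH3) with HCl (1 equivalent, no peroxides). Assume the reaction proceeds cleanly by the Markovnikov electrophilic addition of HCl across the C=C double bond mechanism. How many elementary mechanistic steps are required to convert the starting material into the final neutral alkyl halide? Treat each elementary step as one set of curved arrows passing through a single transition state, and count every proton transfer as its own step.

2

Step 1: Protonation of the alkene by HCl: the π bond acts as the nucleophile and picks up H⁺, giving the more stable (Markovnikov) secondary carbocation. The H–Cl bond breaks heterolytically, releasing Cl⁻.
(No 1,2-shift: no single shift to an adjacent carbon would give a more stable cation.)
Step 2: Cl⁻ captures the cation: a lone pair on Cl⁻ fills the empty p orbital, producing the alkyl halide product.
Total: 2 elementary steps.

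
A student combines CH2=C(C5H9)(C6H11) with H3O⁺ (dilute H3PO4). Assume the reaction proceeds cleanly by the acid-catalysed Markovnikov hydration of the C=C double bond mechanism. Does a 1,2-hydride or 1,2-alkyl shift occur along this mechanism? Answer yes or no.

The first-formed carbocation is tertiary.
No single 1,2-shift to an adjacent carbon would produce a more-substituted cation than the one already present, so no rearrangement occurs.

no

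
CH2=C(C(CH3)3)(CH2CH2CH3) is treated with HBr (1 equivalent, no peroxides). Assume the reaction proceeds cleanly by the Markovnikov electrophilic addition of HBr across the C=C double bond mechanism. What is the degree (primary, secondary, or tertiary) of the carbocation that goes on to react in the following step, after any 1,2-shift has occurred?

tertiary

Step 1: The π electrons of the C=C bond attack a proton of HBr; Markovnikov addition places the new C–H on the less-substituted alkene carbon, so the positive charge ends up on the more-substituted carbon — a tertiary carbocation. The H–Br bond breaks heterolytically, releasing Br⁻.
No single 1,2-shift to an adjacent carbon would give a more-substituted cation, so no rearrangement occurs.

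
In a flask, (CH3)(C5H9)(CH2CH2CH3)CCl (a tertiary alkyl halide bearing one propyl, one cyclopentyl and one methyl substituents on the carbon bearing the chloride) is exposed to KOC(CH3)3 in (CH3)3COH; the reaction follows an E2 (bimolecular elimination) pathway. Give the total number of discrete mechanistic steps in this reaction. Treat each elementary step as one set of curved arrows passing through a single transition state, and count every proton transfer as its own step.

1

Step 1: In one step, (CH3)3CO⁻ pulls off a β-proton, the C–Cl bond cleaves, and a C=C double bond forms between the α- and β-carbons (E2, anti elimination).
Total: 1 elementary step.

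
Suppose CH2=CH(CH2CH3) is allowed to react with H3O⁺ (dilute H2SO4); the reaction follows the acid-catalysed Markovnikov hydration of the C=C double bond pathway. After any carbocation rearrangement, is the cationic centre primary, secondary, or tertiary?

secondary

Step 1: Electrophilic addition begins with the π(C=C) electrons forming a bond to the proton of H3O⁺. Following Markovnikov's rule, the resulting cation is secondary. H2O is released.
No single 1,2-shift to an adjacent carbon would give a more-substituted cation, so no rearrangement occurs.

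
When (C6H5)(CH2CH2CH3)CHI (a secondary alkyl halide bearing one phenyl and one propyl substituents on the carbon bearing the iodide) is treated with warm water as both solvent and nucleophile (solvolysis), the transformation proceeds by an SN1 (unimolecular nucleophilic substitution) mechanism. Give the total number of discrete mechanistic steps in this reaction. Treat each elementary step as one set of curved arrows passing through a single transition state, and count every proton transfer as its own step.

3

Step 1: Rate-determining heterolysis of the C–I bond gives I⁻ and a secondary carbocation.
(No 1,2-shift: no single shift to an adjacent carbon would give a more stable cation.)
Step 2: H2O donates an oxygen lone pair into the empty p orbital of the cation, giving a protonated alcohol (an oxonium ion).
Step 3: Proton transfer from the O–H of the oxonium ion to a solvent molecule delivers the neutral alcohol.
Total: 3 elementary steps.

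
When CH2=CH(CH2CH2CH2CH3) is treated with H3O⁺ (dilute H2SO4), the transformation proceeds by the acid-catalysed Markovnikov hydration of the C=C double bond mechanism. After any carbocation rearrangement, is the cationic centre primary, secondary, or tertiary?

secondary

Step 1: The π electrons of the C=C bond attack a proton of H3O⁺; Markovnikov addition places the new C–H on the less-substituted alkene carbon, so the positive charge ends up on the more-substituted carbon — a secondary carbocation. H2O is released.
No single 1,2-shift to an adjacent carbon would give a more-substituted cation, so no rearrangement occurs.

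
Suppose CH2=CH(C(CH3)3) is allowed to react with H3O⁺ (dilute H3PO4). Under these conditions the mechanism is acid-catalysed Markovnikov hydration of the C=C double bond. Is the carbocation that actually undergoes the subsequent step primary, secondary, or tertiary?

tertiary

Step 1: Electrophilic addition begins with the π(C=C) electrons forming a bond to the proton of H3O⁺. Following Markovnikov's rule, the resulting cation is secondary. H2O is released.
Step 2: A methyl group with its bonding pair migrates from the adjacent tert-butyl carbon to the cationic centre — a 1,2-methyl shift — upgrading the secondary cation to a tertiary one.
The cation rearranges from secondary to tertiary via a 1,2-methyl shift from the adjacent tert-butyl carbon; the tertiary cation is what reacts next.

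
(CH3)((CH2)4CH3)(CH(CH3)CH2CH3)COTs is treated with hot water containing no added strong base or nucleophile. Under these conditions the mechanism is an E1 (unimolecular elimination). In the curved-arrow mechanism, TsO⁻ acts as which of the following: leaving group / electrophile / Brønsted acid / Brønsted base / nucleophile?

leaving group

Step 1: Rate-determining heterolysis of the C–O bond gives TsO⁻ and a tertiary carbocation.
TsO⁻ departs with both electrons of the breaking σ-bond — that is the definition of a leaving group.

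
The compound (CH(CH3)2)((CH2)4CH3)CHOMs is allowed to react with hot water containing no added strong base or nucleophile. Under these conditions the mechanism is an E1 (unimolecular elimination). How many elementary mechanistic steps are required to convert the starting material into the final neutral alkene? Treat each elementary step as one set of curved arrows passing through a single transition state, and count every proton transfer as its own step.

Step 1: Unassisted departure of MsO⁻ (taking the C–O bonding pair) generates a secondary carbocation.
Step 2: Carbocation rearrangement: a 1,2-hydride shift from the adjacent isopropyl carbon converts the initially-formed secondary cation into the more stable tertiary cation.
Step 3: A water molecule (solvent) deprotonates a β-carbon; as the C–H bond breaks, those electrons form the new alkene π bond.
Total: 3 elementary steps.

3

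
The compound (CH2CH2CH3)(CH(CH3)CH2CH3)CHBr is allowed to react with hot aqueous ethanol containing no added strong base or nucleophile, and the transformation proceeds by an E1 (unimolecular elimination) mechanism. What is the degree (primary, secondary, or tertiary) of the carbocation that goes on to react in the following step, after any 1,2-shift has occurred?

tertiary

Step 1: The C–Br bond breaks with both electrons going to the bromide; Br⁻ leaves and a secondary carbocation remains.
Step 2: A hydride (H with its bonding pair) migrates from the adjacent sec-butyl carbon to the cationic centre — a 1,2-hydride shift — upgrading the secondary cation to a tertiary one.
The cation rearranges from secondary to tertiary via a 1,2-hydride shift from the adjacent sec-butyl carbon; the tertiary cation is what reacts next.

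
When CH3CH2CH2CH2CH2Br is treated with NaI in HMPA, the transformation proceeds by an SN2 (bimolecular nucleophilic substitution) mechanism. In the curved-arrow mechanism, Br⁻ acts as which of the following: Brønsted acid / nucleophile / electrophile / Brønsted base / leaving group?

Step 1: The iodide nucleophile donates a lone pair from I to the α-carbon in a backside attack; simultaneously the C–Br σ-bond breaks and both of its electrons leave with Br⁻. One concerted step with inversion of configuration.
Br⁻ departs with both electrons of the breaking σ-bond — that is the definition of a leaving group.

leaving group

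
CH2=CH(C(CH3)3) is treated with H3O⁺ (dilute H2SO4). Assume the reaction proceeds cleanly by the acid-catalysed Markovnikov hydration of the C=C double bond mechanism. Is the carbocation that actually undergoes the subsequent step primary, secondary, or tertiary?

Step 1: Protonation of the alkene by H3O⁺: the π bond acts as the nucleophile and picks up H⁺, giving the more stable (Markovnikov) secondary carbocation. H2O is released.
Step 2: A methyl group with its bonding pair migrates from the adjacent tert-butyl carbon to the cationic centre — a 1,2-methyl shift — upgrading the secondary cation to a tertiary one.
The cation rearranges from secondary to tertiary via a 1,2-methyl shift from the adjacent tert-butyl carbon; the tertiary cation is what reacts next.

tertiary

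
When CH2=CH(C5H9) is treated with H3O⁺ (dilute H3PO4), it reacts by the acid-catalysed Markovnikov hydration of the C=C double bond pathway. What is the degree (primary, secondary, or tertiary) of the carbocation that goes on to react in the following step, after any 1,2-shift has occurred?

Step 1: Protonation of the alkene by H3O⁺: the π bond acts as the nucleophile and picks up H⁺, giving the more stable (Markovnikov) secondary carbocation. H2O is released.
Step 2: Carbocation rearrangement: a 1,2-hydride shift from the adjacent cyclopentyl carbon converts the initially-formed secondary cation into the more stable tertiary cation.
The cation rearranges from secondary to tertiary via a 1,2-hydride shift from the adjacent cyclopentyl carbon; the tertiary cation is what reacts next.

tertiary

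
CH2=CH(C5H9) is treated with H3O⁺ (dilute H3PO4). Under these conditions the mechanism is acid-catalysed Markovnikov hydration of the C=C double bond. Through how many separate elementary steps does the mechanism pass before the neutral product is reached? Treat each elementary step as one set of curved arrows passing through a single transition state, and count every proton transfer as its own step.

Step 1: Protonation of the alkene by H3O⁺: the π bond acts as the nucleophile and picks up H⁺, giving the more stable (Markovnikov) secondary carbocation. H2O is released.
Step 2: A hydride (H with its bonding pair) migrates from the adjacent cyclopentyl carbon to the cationic centre — a 1,2-hydride shift — upgrading the secondary cation to a tertiary one.
Step 3: A lone pair on the oxygen of H2O attacks the carbocation, forming a C–O bond and an oxonium ion (a protonated alcohol).
Step 4: H2O removes a proton from the oxonium oxygen, regenerating H3O⁺ and giving the neutral alcohol.
Total: 4 elementary steps.

4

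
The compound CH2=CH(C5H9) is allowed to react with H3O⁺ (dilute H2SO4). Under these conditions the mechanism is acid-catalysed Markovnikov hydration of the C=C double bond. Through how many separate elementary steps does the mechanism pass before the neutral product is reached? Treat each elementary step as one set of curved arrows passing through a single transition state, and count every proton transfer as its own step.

Step 1: Electrophilic addition begins with the π(C=C) electrons forming a bond to the proton of H3O⁺. Following Markovnikov's rule, the resulting cation is secondary. H2O is released.
Step 2: Carbocation rearrangement: a 1,2-hydride shift from the adjacent cyclopentyl carbon converts the initially-formed secondary cation into the more stable tertiary cation.
Step 3: Nucleophilic capture of the cation by H2O produces the protonated alcohol (an oxonium ion).
Step 4: Deprotonation of the oxonium ion by a water molecule delivers the neutral alcohol and regenerates the acid catalyst.
Total: 4 elementary steps.

4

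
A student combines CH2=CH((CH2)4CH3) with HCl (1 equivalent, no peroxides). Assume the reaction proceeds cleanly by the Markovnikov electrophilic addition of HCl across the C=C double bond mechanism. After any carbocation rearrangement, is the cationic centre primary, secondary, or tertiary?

secondary

Step 1: Protonation of the alkene by HCl: the π bond acts as the nucleophile and picks up H⁺, giving the more stable (Markovnikov) secondary carbocation. The H–Cl bond breaks heterolytically, releasing Cl⁻.
No single 1,2-shift to an adjacent carbon would give a more-substituted cation, so no rearrangement occurs.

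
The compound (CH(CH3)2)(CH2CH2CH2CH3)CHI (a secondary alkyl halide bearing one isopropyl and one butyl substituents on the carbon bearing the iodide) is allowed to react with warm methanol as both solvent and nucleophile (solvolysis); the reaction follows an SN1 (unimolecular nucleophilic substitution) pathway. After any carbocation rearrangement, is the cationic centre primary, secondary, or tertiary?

Step 1: The C–I bond breaks with both electrons going to the iodide; I⁻ leaves and a secondary carbocation remains.
Step 2: A 1,2-hydride shift from the adjacent isopropyl carbon moves the positive charge from the secondary centre to an adjacent carbon, generating a more stable tertiary carbocation.
The cation rearranges from secondary to tertiary via a 1,2-hydride shift from the adjacent isopropyl carbon; the tertiary cation is what reacts next.

tertiary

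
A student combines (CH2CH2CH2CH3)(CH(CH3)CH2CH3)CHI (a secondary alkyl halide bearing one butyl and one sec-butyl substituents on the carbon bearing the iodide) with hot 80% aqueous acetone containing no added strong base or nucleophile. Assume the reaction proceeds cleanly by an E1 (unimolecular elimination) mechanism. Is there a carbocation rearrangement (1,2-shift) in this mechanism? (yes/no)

The first-formed carbocation is secondary.
The adjacent sec-butyl carbon already bears 2 other carbon substituents and has a hydrogen to migrate; after a 1,2-hydride shift from that carbon the positive charge sits on a tertiary centre.
Tertiary is more stable than secondary, so the shift occurs.

yes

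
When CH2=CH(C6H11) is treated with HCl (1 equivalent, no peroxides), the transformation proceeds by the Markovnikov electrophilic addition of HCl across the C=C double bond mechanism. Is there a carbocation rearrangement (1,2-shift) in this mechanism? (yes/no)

yes

The first-formed carbocation is secondary.
The adjacent cyclohexyl carbon already bears 2 other carbon substituents and has a hydrogen to migrate; after a 1,2-hydride shift from that carbon the positive charge sits on a tertiary centre.
Tertiary is more stable than secondary, so the shift occurs.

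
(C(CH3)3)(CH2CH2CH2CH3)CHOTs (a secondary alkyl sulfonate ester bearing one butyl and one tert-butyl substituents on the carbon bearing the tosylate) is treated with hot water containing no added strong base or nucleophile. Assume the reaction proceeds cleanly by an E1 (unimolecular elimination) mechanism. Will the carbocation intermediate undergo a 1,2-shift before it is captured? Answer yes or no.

yes

The first-formed carbocation is secondary.
The adjacent tert-butyl carbon has no hydrogen but bears methyl groups; migration of one methyl with its bonding pair (a 1,2-methyl shift) places the charge on a tertiary centre.
Tertiary is more stable than secondary, so the shift occurs.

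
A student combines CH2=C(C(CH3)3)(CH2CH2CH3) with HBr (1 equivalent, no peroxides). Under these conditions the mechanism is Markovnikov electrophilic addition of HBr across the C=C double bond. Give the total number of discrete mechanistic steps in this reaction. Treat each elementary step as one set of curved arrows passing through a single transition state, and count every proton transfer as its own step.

2

Step 1: Electrophilic addition begins with the π(C=C) electrons forming a bond to the proton of HBr. Following Markovnikov's rule, the resulting cation is tertiary. The H–Br bond breaks heterolytically, releasing Br⁻.
(No 1,2-shift: no single shift to an adjacent carbon would give a more stable cation.)
Step 2: Nucleophilic attack by Br⁻ on the carbocation completes the addition, giving R–Br.
Total: 2 elementary steps.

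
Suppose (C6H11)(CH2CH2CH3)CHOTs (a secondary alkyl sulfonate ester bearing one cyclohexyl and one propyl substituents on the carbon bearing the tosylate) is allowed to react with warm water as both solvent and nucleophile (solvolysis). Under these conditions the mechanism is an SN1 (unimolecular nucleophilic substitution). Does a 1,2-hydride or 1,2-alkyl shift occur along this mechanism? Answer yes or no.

yes

The first-formed carbocation is secondary.
The adjacent cyclohexyl carbon already bears 2 other carbon substituents and has a hydrogen to migrate; after a 1,2-hydride shift from that carbon the positive charge sits on a tertiary centre.
Tertiary is more stable than secondary, so the shift occurs.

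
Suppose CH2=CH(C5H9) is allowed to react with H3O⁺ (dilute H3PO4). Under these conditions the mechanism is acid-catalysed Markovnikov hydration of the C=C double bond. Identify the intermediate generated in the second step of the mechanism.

tertiary carbocation

Step 1: Protonation of the alkene by H3O⁺: the π bond acts as the nucleophile and picks up H⁺, giving the more stable (Markovnikov) secondary carbocation. H2O is released.
Step 2: A 1,2-hydride shift from the adjacent cyclopentyl carbon moves the positive charge from the secondary centre to an adjacent carbon, generating a more stable tertiary carbocation.
After step 2 the species present is a tertiary carbocation.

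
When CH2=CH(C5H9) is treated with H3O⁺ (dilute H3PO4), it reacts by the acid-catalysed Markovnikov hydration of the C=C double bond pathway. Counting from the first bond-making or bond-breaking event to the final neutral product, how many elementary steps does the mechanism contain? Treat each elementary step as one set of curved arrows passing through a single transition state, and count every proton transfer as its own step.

Step 1: The π electrons of the C=C bond attack a proton of H3O⁺; Markovnikov addition places the new C–H on the less-substituted alkene carbon, so the positive charge ends up on the more-substituted carbon — a secondary carbocation. H2O is released.
Step 2: A 1,2-hydride shift from the adjacent cyclopentyl carbon moves the positive charge from the secondary centre to an adjacent carbon, generating a more stable tertiary carbocation.
Step 3: A lone pair on the oxygen of H2O attacks the carbocation, forming a C–O bond and an oxonium ion (a protonated alcohol).
Step 4: Proton transfer from the O–H of the oxonium ion to H2O completes the catalytic cycle and yields the alcohol.
Total: 4 elementary steps.

4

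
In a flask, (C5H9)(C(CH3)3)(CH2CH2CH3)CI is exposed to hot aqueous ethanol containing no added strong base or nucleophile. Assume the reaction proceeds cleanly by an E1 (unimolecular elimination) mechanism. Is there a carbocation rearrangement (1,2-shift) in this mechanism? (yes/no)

The first-formed carbocation is tertiary.
No single 1,2-shift to an adjacent carbon would produce a more-substituted cation than the one already present, so no rearrangement occurs.

no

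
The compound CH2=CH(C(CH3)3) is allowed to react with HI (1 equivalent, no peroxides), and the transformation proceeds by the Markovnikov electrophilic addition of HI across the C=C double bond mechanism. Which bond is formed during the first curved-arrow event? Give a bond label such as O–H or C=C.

Step 1: The π electrons of the C=C bond attack a proton of HI; Markovnikov addition places the new C–H on the less-substituted alkene carbon, so the positive charge ends up on the more-substituted carbon — a secondary carbocation. The H–I bond breaks heterolytically, releasing I⁻.
The bond formed in this step is the C–H bond.

C–H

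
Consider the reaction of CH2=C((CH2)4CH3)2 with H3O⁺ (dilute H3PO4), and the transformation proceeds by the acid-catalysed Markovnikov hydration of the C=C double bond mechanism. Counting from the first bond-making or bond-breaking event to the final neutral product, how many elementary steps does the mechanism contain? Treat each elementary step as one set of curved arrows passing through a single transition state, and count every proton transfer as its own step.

3

Step 1: Electrophilic addition begins with the π(C=C) electrons forming a bond to the proton of H3O⁺. Following Markovnikov's rule, the resulting cation is tertiary. H2O is released.
(No 1,2-shift: no single shift to an adjacent carbon would give a more stable cation.)
Step 2: A lone pair on the oxygen of H2O attacks the carbocation, forming a C–O bond and an oxonium ion (a protonated alcohol).
Step 3: Proton transfer from the O–H of the oxonium ion to H2O completes the catalytic cycle and yields the alcohol.
Total: 3 elementary steps.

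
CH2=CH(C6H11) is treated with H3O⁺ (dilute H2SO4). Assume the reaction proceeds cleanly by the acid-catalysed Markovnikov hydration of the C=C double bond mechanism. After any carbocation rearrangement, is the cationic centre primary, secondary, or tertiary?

tertiary

Step 1: Electrophilic addition begins with the π(C=C) electrons forming a bond to the proton of H3O⁺. Following Markovnikov's rule, the resulting cation is secondary. H2O is released.
Step 2: A 1,2-hydride shift from the adjacent cyclohexyl carbon moves the positive charge from the secondary centre to an adjacent carbon, generating a more stable tertiary carbocation.
The cation rearranges from secondary to tertiary via a 1,2-hydride shift from the adjacent cyclohexyl carbon; the tertiary cation is what reacts next.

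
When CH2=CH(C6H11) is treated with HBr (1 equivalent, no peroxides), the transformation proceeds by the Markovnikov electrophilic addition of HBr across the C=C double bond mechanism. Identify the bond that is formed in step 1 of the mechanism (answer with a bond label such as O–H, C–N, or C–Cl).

C–H

Step 1: The π electrons of the C=C bond attack a proton of HBr; Markovnikov addition places the new C–H on the less-substituted alkene carbon, so the positive charge ends up on the more-substituted carbon — a secondary carbocation. The H–Br bond breaks heterolytically, releasing Br⁻.
The bond formed in this step is the C–H bond.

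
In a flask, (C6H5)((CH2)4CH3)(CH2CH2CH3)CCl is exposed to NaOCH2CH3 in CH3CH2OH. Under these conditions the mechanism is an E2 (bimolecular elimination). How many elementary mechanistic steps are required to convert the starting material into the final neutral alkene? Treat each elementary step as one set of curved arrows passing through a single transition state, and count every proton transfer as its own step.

Step 1: Concerted anti-periplanar elimination: CH3CH2O⁻ abstracts a β-H while Cl⁻ leaves, and the C–H electrons become the new C=C π bond — all in a single transition state.
Total: 1 elementary step.

1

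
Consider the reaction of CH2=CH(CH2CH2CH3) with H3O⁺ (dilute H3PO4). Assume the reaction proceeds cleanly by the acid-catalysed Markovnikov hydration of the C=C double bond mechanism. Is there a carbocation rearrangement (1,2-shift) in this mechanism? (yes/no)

The first-formed carbocation is secondary.
No single 1,2-shift to an adjacent carbon would produce a more-substituted cation than the one already present, so no rearrangement occurs.

no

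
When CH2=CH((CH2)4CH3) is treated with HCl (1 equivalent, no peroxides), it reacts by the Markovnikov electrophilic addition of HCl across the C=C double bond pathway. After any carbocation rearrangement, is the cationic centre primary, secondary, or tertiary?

secondary

Step 1: The π electrons of the C=C bond attack a proton of HCl; Markovnikov addition places the new C–H on the less-substituted alkene carbon, so the positive charge ends up on the more-substituted carbon — a secondary carbocation. The H–Cl bond breaks heterolytically, releasing Cl⁻.
No single 1,2-shift to an adjacent carbon would give a more-substituted cation, so no rearrangement occurs.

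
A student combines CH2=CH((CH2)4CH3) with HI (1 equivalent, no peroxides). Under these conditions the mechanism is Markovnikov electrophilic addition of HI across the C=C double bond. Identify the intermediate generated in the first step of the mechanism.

Step 1: Protonation of the alkene by HI: the π bond acts as the nucleophile and picks up H⁺, giving the more stable (Markovnikov) secondary carbocation. The H–I bond breaks heterolytically, releasing I⁻.
After step 1 the species present is a secondary carbocation.

secondary carbocation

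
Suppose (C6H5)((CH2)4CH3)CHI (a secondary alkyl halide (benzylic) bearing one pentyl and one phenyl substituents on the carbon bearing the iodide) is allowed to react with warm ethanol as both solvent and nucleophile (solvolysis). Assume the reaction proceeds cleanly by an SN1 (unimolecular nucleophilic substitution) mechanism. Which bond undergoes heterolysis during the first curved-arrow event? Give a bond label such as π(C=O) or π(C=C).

C–I

Step 1: Unassisted departure of I⁻ (taking the C–I bonding pair) generates a secondary carbocation.
The bond broken in this step is the C–I bond.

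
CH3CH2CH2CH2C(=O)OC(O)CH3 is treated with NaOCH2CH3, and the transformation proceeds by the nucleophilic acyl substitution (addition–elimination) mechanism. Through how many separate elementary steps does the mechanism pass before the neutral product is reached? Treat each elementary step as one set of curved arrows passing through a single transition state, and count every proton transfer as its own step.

Step 1: A lone pair on the O of CH3CH2O⁻ attacks the electrophilic acyl carbon; the π(C=O) electrons move onto oxygen, giving a tetrahedral intermediate.
Step 2: Elimination step: re-formation of the carbonyl π bond drives out CH3CO2⁻, giving the new acyl compound.
Total: 2 elementary steps.

2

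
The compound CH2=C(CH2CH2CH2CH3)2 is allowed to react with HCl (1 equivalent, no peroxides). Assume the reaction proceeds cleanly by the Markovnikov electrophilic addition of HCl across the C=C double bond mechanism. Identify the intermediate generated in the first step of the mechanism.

Step 1: Electrophilic addition begins with the π(C=C) electrons forming a bond to the proton of HCl. Following Markovnikov's rule, the resulting cation is tertiary. The H–Cl bond breaks heterolytically, releasing Cl⁻.
After step 1 the species present is a tertiary carbocation.

tertiary carbocation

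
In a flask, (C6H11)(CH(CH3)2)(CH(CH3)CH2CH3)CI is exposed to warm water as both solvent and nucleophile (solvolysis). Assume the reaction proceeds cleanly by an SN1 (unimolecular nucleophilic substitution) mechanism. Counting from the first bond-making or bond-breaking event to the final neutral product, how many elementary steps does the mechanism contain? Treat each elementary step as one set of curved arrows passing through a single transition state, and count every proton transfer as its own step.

3

Step 1: Ionisation: the C–I σ-bond cleaves heterolytically; both bonding electrons depart with I⁻, leaving a tertiary carbocation at the α-carbon.
(No 1,2-shift: no single shift to an adjacent carbon would give a more stable cation.)
Step 2: H2O donates an oxygen lone pair into the empty p orbital of the cation, giving a protonated alcohol (an oxonium ion).
Step 3: Deprotonation of the oxonium oxygen by solvent water yields the neutral alcohol.
Total: 3 elementary steps.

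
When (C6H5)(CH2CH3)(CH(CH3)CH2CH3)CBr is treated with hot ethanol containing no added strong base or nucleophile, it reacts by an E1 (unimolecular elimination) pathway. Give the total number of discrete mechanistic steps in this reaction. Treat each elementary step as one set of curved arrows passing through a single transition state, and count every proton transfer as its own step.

Step 1: The C–Br bond breaks with both electrons going to the bromide; Br⁻ leaves and a tertiary carbocation remains.
(No 1,2-shift: no single shift to an adjacent carbon would give a more stable cation.)
Step 2: An ethanol molecule (solvent) deprotonates a β-carbon; as the C–H bond breaks, those electrons form the new alkene π bond.
Total: 2 elementary steps.

2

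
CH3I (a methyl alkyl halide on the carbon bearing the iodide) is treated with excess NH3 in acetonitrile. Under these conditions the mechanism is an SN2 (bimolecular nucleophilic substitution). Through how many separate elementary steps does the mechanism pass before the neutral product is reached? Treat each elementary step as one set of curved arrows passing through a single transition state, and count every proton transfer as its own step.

Step 1: A lone pair on the N of NH3 attacks the α-carbon from the back side while the C–I bond breaks; both bonding electrons leave with I⁻. The product of this concerted step is an alkylammonium ion.
Step 2: A second equivalent of NH3 removes a proton from the N, giving the neutral product.
Total: 2 elementary steps.

2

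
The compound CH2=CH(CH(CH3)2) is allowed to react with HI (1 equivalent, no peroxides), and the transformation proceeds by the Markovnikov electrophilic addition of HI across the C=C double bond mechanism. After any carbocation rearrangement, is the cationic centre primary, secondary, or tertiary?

tertiary

Step 1: Protonation of the alkene by HI: the π bond acts as the nucleophile and picks up H⁺, giving the more stable (Markovnikov) secondary carbocation. The H–I bond breaks heterolytically, releasing I⁻.
Step 2: A hydride (H with its bonding pair) migrates from the adjacent isopropyl carbon to the cationic centre — a 1,2-hydride shift — upgrading the secondary cation to a tertiary one.
The cation rearranges from secondary to tertiary via a 1,2-hydride shift from the adjacent isopropyl carbon; the tertiary cation is what reacts next.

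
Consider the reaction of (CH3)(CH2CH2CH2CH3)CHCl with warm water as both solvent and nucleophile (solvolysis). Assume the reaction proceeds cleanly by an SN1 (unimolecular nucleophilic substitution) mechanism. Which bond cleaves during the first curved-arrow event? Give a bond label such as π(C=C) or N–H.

Step 1: Unassisted departure of Cl⁻ (taking the C–Cl bonding pair) generates a secondary carbocation.
The bond broken in this step is the C–Cl bond.

C–Cl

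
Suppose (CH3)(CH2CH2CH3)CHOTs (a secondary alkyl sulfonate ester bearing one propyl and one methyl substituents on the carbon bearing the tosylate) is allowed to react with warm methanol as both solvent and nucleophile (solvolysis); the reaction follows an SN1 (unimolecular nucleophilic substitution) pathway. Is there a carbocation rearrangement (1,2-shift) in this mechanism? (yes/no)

The first-formed carbocation is secondary.
No single 1,2-shift to an adjacent carbon would produce a more-substituted cation than the one already present, so no rearrangement occurs.

no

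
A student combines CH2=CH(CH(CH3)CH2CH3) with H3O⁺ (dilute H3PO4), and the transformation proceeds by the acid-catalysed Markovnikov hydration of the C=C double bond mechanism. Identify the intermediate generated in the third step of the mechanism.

oxonium ion

Step 1: Electrophilic addition begins with the π(C=C) electrons forming a bond to the proton of H3O⁺. Following Markovnikov's rule, the resulting cation is secondary. H2O is released.
Step 2: Carbocation rearrangement: a 1,2-hydride shift from the adjacent sec-butyl carbon converts the initially-formed secondary cation into the more stable tertiary cation.
Step 3: Water acts as the nucleophile: an oxygen lone pair bonds to the cationic carbon, giving an oxonium-ion intermediate.
After step 3 the species present is an oxonium ion.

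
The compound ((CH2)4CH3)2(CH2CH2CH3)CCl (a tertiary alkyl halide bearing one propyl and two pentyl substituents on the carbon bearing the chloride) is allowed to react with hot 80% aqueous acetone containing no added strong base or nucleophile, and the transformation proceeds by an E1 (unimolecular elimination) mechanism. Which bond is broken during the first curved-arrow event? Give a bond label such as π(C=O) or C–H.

Step 1: Ionisation: the C–Cl σ-bond cleaves heterolytically; both bonding electrons depart with Cl⁻, leaving a tertiary carbocation at the α-carbon.
The bond broken in this step is the C–Cl bond.

C–Cl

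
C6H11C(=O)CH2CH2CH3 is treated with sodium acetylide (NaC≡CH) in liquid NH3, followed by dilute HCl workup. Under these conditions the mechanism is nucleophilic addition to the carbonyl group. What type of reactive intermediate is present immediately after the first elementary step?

tetrahedral alkoxide intermediate

Step 1: A lone pair / filled orbital on HC≡C⁻ attacks the electrophilic carbonyl carbon; the π(C=O) electrons shift onto oxygen, producing a tetrahedral alkoxide intermediate.
After step 1 the species present is a tetrahedral alkoxide intermediate.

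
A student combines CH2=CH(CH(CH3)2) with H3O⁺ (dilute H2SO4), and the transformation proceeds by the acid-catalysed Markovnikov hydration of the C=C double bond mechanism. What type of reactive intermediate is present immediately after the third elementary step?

Step 1: Electrophilic addition begins with the π(C=C) electrons forming a bond to the proton of H3O⁺. Following Markovnikov's rule, the resulting cation is secondary. H2O is released.
Step 2: A 1,2-hydride shift from the adjacent isopropyl carbon moves the positive charge from the secondary centre to an adjacent carbon, generating a more stable tertiary carbocation.
Step 3: A lone pair on the oxygen of H2O attacks the carbocation, forming a C–O bond and an oxonium ion (a protonated alcohol).
After step 3 the species present is an oxonium ion.

oxonium ion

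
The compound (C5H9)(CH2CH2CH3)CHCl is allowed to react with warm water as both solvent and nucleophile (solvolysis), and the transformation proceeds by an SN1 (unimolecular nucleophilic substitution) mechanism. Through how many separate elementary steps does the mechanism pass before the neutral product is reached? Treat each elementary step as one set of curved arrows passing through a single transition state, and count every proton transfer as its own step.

Step 1: Unassisted departure of Cl⁻ (taking the C–Cl bonding pair) generates a secondary carbocation.
Step 2: Carbocation rearrangement: a 1,2-hydride shift from the adjacent cyclopentyl carbon converts the initially-formed secondary cation into the more stable tertiary cation.
Step 3: A lone pair on the oxygen of H2O attacks the carbocation, forming a new C–O σ-bond and an oxonium ion.
Step 4: Proton transfer from the O–H of the oxonium ion to a solvent molecule delivers the neutral alcohol.
Total: 4 elementary steps.

4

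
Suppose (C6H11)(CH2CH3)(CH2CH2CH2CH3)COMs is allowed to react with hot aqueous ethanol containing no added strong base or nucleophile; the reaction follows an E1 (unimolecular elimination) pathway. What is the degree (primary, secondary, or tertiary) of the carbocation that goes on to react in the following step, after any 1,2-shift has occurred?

Step 1: Rate-determining heterolysis of the C–O bond gives MsO⁻ and a tertiary carbocation.
No single 1,2-shift to an adjacent carbon would give a more-substituted cation, so no rearrangement occurs.

tertiary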